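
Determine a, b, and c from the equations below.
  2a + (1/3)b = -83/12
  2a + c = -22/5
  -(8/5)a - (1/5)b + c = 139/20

a = -3, b = -11/4, c = 8/5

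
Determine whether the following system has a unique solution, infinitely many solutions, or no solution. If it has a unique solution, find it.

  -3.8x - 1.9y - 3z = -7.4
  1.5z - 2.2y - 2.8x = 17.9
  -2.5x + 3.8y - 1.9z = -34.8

x = 1, y = -6, z = 5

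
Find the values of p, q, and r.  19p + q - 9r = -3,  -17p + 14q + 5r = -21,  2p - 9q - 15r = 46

p = -1, q = -2, r = -2

Row-reduce the augmented matrix:
R1 ← R1 / (19).
R2 ← R2 + 17·R1.
R3 ← R3 − 2·R1.
R2 ← R2 / (283/19).
R1 ← R1 − 1/19·R2.
R3 ← R3 + 173/19·R2.
R3 ← R3 / (-4505/283).
R1 ← R1 + 131/283·R3.
R2 ← R2 + 58/283·R3.
Reading off the reduced rows gives p = -1, q = -2, r = -2.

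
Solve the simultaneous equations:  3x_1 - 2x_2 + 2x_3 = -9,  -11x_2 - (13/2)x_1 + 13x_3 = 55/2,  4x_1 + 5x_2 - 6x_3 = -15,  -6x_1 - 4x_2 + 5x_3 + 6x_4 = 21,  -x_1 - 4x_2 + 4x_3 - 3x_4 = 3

Row-reduce:
R1 ← R1 / (3).
R2 ← R2 + 13/2·R1.
R3 ← R3 − 4·R1.
R4 ← R4 + 6·R1.
R5 ← R5 + 1·R1.
R2 ← R2 / (-46/3).
R1 ← R1 + 2/3·R2.
R3 ← R3 − 23/3·R2.
R4 ← R4 + 8·R2.
R5 ← R5 + 14/3·R2.
Swap R3 and R4.
R3 ← R3 / (-1/23).
R1 ← R1 + 2/23·R3.
R2 ← R2 + 26/23·R3.
R5 ← R5 + 14/23·R3.
Swap R4 and R5.
R4 ← R4 / (-87).
R1 ← R1 + 12·R4.
R2 ← R2 + 156·R4.
R3 ← R3 + 138·R4.
Row 5 reduces to 0 = 1, a contradiction. The system is inconsistent.

no solution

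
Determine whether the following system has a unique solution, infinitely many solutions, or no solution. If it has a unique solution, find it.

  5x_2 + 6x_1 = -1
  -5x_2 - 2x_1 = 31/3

Row-reduce the augmented matrix:
R1 ← R1 / (6).
R2 ← R2 + 2·R1.
R2 ← R2 / (-10/3).
R1 ← R1 − 5/6·R2.
Reading off the reduced rows gives x_1 = 7/3, x_2 = -3.

x_1 = 7/3, x_2 = -3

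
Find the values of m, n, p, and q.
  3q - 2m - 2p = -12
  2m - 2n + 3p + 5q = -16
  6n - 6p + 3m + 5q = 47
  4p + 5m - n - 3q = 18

m = 5, n = 5, p = -2, q = -2

Row-reduce the augmented matrix:
R1 ← R1 / (-2).
R2 ← R2 − 2·R1.
R3 ← R3 − 3·R1.
R4 ← R4 − 5·R1.
R2 ← R2 / (-2).
R3 ← R3 − 6·R2.
R4 ← R4 + 1·R2.
R3 ← R3 / (-6).
R1 ← R1 − 1·R3.
R2 ← R2 + 1/2·R3.
R4 ← R4 + 3/2·R3.
R4 ← R4 / (-63/8).
R1 ← R1 − 49/12·R4.
R2 ← R2 + 163/24·R4.
R3 ← R3 + 67/12·R4.
Reading off the reduced rows gives m = 5, n = 5, p = -2, q = -2.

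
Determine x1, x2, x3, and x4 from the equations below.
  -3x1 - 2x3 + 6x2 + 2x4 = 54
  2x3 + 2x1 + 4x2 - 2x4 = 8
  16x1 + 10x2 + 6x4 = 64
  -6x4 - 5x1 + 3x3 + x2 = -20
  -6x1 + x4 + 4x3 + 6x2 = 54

Row-reduce the augmented matrix:
R1 ← R1 / (-3).
R2 ← R2 − 2·R1.
R3 ← R3 − 16·R1.
R4 ← R4 + 5·R1.
R5 ← R5 + 6·R1.
R2 ← R2 / (8).
R1 ← R1 + 2·R2.
R3 ← R3 − 42·R2.
R4 ← R4 + 9·R2.
R5 ← R5 + 6·R2.
R3 ← R3 / (-85/6).
R1 ← R1 − 5/6·R3.
R2 ← R2 − 1/12·R3.
R4 ← R4 − 85/12·R3.
R5 ← R5 − 17/2·R3.
Swap R4 and R5.
R4 ← R4 / (43/5).
R1 ← R1 − 6/17·R4.
R2 ← R2 − 3/85·R4.
R3 ← R3 + 121/85·R4.
R5 reduces to 0 = 0, so the extra equation is consistent.
Reading off the reduced rows gives x1 = -2, x2 = 6, x3 = 0, x4 = 6.

x1 = -2, x2 = 6, x3 = 0, x4 = 6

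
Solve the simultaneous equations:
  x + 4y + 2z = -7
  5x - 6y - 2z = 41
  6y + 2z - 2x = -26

x = 5, y = -2, z = -2

Row-reduce the augmented matrix:
R2 ← R2 − 5·R1.
R3 ← R3 + 2·R1.
R2 ← R2 / (-26).
R1 ← R1 − 4·R2.
R3 ← R3 − 14·R2.
R3 ← R3 / (-6/13).
R1 ← R1 − 2/13·R3.
R2 ← R2 − 6/13·R3.
Reading off the reduced rows gives x = 5, y = -2, z = -2.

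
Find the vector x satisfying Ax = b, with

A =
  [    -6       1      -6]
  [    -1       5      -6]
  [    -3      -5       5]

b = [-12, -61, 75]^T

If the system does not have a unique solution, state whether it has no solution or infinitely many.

x_1 = -5, x_2 = -6, x_3 = 6

Row-reduce the augmented matrix:
R1 ← R1 / (-6).
R2 ← R2 + 1·R1.
R3 ← R3 + 3·R1.
R2 ← R2 / (29/6).
R1 ← R1 + 1/6·R2.
R3 ← R3 + 11/2·R2.
R3 ← R3 / (67/29).
R1 ← R1 − 24/29·R3.
R2 ← R2 + 30/29·R3.
Reading off the reduced rows gives x_1 = -5, x_2 = -6, x_3 = 6.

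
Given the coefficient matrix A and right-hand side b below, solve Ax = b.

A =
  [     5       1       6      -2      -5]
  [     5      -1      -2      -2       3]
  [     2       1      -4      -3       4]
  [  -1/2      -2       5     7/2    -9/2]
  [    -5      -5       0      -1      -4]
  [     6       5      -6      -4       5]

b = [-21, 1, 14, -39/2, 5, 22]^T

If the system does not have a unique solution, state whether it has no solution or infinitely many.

no solution

Row-reduce:
R1 ← R1 / (5).
R2 ← R2 − 5·R1.
R3 ← R3 − 2·R1.
R4 ← R4 + 1/2·R1.
R5 ← R5 + 5·R1.
R6 ← R6 − 6·R1.
R2 ← R2 / (-2).
R1 ← R1 − 1/5·R2.
R3 ← R3 − 3/5·R2.
R4 ← R4 + 19/10·R2.
R5 ← R5 + 4·R2.
R6 ← R6 − 19/5·R2.
R3 ← R3 / (-44/5).
R1 ← R1 − 2/5·R3.
R2 ← R2 − 4·R3.
R4 ← R4 − 66/5·R3.
R5 ← R5 − 22·R3.
R6 ← R6 + 142/5·R3.
Swap R4 and R5.
R4 ← R4 / (-17/2).
R1 ← R1 + 1/2·R4.
R2 ← R2 + 1·R4.
R3 ← R3 − 1/4·R4.
R6 ← R6 − 11/2·R4.
Swap R5 and R6.
R5 ← R5 / (-654/187).
R1 ← R1 − 78/187·R5.
R2 ← R2 − 54/187·R5.
R3 ← R3 + 401/374·R5.
R4 ← R4 − 8/17·R5.
Row 6 reduces to 0 = 1, a contradiction. The system is inconsistent.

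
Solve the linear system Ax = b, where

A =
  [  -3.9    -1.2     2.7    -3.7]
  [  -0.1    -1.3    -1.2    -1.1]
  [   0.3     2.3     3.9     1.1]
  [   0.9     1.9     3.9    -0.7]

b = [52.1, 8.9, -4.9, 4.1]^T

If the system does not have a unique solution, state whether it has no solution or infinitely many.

x_1 = -4, x_2 = -6, x_3 = 4, x_4 = -5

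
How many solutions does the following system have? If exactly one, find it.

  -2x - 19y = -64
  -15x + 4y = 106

Row-reduce the augmented matrix:
R1 ← R1 / (-2).
R2 ← R2 + 15·R1.
R2 ← R2 / (293/2).
R1 ← R1 − 19/2·R2.
Reading off the reduced rows gives x = -6, y = 4.

x = -6, y = 4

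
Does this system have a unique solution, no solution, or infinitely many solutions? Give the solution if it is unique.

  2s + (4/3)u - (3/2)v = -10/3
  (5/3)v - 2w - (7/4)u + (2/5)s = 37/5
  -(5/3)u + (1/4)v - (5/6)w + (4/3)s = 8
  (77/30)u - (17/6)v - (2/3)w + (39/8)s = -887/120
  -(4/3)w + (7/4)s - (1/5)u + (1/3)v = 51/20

no solution

Row-reduce:
R1 ← R1 / (4/3).
R2 ← R2 + 7/4·R1.
R3 ← R3 + 5/3·R1.
R4 ← R4 − 77/30·R1.
R5 ← R5 + 1/5·R1.
R2 ← R2 / (-29/96).
R1 ← R1 + 9/8·R2.
R3 ← R3 + 13/8·R2.
R4 ← R4 − 13/240·R2.
R5 ← R5 − 13/120·R2.
R3 ← R3 / (1727/174).
R1 ← R1 − 216/29·R3.
R2 ← R2 − 192/29·R3.
R4 ← R4 + 446/435·R3.
R5 ← R5 + 892/435·R3.
R4 ← R4 / (11707/41448).
R1 ← R1 + 744/1727·R4.
R2 ← R2 + 2964/1727·R4.
R3 ← R3 + 10822/8635·R4.
R5 ← R5 − 11707/20724·R4.
Row 5 reduces to 0 = 4, a contradiction. The system is inconsistent.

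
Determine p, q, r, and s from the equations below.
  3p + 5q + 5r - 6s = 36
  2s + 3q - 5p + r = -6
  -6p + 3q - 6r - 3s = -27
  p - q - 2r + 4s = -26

Row-reduce the augmented matrix:
R1 ← R1 / (3).
R2 ← R2 + 5·R1.
R3 ← R3 + 6·R1.
R4 ← R4 − 1·R1.
R2 ← R2 / (34/3).
R1 ← R1 − 5/3·R2.
R3 ← R3 − 13·R2.
R4 ← R4 + 8/3·R2.
R3 ← R3 / (-114/17).
R1 ← R1 − 5/17·R3.
R2 ← R2 − 14/17·R3.
R4 ← R4 + 25/17·R3.
R4 ← R4 / (205/38).
R1 ← R1 + 41/38·R4.
R2 ← R2 + 27/19·R4.
R3 ← R3 − 33/38·R4.
Reading off the reduced rows gives p = -1, q = -3, r = 6, s = -4.

p = -1, q = -3, r = 6, s = -4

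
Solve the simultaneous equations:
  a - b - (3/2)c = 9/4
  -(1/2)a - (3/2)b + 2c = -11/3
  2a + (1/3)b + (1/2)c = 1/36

a = 1/3, b = 1/3, c = -3/2

Row-reduce the augmented matrix:
R2 ← R2 + 1/2·R1.
R3 ← R3 − 2·R1.
R2 ← R2 / (-2).
R1 ← R1 + 1·R2.
R3 ← R3 − 7/3·R2.
R3 ← R3 / (119/24).
R1 ← R1 + 17/8·R3.
R2 ← R2 + 5/8·R3.
Reading off the reduced rows gives a = 1/3, b = 1/3, c = -3/2.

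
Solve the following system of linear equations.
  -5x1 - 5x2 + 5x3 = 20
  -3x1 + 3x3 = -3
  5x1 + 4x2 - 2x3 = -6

x1 = 4, x2 = -5, x3 = 3

Row-reduce the augmented matrix:
R1 ← R1 / (-5).
R2 ← R2 + 3·R1.
R3 ← R3 − 5·R1.
R2 ← R2 / (3).
R1 ← R1 − 1·R2.
R3 ← R3 + 1·R2.
R3 ← R3 / (3).
R1 ← R1 + 1·R3.
Reading off the reduced rows gives x1 = 4, x2 = -5, x3 = 3.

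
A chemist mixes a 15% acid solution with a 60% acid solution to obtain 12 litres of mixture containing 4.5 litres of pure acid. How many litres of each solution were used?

litres of solution A: 6, litres of solution B: 6

Let a = litres of solution A, b = litres of solution B.
  a + b = 12
  (3/20)a + (3/5)b = 9/2
From equation 1: a = 12 − b.
Substitute into equation 2 and solve: b = 6.
Then a = 6.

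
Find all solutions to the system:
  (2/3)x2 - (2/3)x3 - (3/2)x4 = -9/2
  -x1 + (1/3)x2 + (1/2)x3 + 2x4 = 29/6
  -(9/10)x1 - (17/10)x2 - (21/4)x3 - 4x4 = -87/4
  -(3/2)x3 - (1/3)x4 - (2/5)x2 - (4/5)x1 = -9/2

no solution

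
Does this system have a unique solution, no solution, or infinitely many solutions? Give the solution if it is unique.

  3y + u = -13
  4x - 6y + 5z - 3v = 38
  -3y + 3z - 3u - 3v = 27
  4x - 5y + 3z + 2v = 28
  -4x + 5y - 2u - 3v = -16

Row-reduce the augmented matrix:
Swap R1 and R2.
R1 ← R1 / (4).
R4 ← R4 − 4·R1.
R5 ← R5 + 4·R1.
R2 ← R2 / (3).
R1 ← R1 + 3/2·R2.
R3 ← R3 + 3·R2.
R4 ← R4 − 1·R2.
R5 ← R5 + 1·R2.
R3 ← R3 / (3).
R1 ← R1 − 5/4·R3.
R4 ← R4 + 2·R3.
R5 ← R5 − 5·R3.
R4 ← R4 / (-5/3).
R1 ← R1 − 4/3·R4.
R2 ← R2 − 1/3·R4.
R3 ← R3 + 2/3·R4.
R5 ← R5 − 5/3·R4.
R5 ← R5 / (2).
R1 ← R1 − 29/10·R5.
R2 ← R2 − 3/5·R5.
R3 ← R3 + 11/5·R5.
R4 ← R4 + 9/5·R5.
Reading off the reduced rows gives x = 3, y = -3, z = 1, u = -4, v = -1.

x = 3, y = -3, z = 1, u = -4, v = -1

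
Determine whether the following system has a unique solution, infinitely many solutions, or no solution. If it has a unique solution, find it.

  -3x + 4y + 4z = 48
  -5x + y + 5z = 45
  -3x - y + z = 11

Row-reduce the augmented matrix:
R1 ← R1 / (-3).
R2 ← R2 + 5·R1.
R3 ← R3 + 3·R1.
R2 ← R2 / (-17/3).
R1 ← R1 + 4/3·R2.
R3 ← R3 + 5·R2.
R3 ← R3 / (-26/17).
R1 ← R1 + 16/17·R3.
R2 ← R2 − 5/17·R3.
Reading off the reduced rows gives x = -4, y = 5, z = 4.

x = -4, y = 5, z = 4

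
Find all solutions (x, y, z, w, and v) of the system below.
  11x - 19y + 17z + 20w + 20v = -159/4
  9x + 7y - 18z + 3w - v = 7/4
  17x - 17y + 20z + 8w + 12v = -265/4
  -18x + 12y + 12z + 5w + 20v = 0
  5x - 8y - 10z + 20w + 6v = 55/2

x = -5/2, y = -1/4, z = -1, w = 2, v = -2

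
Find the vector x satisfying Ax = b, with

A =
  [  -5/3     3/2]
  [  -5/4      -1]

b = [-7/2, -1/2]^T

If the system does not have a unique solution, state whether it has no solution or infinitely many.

x_1 = 6/5, x_2 = -1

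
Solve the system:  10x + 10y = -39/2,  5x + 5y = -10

no solution

Row-reduce:
R1 ← R1 / (10).
R2 ← R2 − 5·R1.
Row 2 reduces to 0 = -1/4, a contradiction. The system is inconsistent.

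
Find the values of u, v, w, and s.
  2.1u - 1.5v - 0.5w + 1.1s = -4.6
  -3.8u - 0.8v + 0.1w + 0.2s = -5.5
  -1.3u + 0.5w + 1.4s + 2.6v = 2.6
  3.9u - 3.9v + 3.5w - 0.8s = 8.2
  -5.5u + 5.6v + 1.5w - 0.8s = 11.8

Row-reduce the augmented matrix:
R1 ← R1 / (21/10).
R2 ← R2 + 19/5·R1.
R3 ← R3 + 13/10·R1.
R4 ← R4 − 39/10·R1.
R5 ← R5 + 11/2·R1.
R2 ← R2 / (-123/35).
R1 ← R1 + 5/7·R2.
R3 ← R3 − 117/70·R2.
R4 ← R4 + 39/35·R2.
R5 ← R5 − 117/70·R2.
R3 ← R3 / (-473/2460).
R1 ← R1 + 55/738·R3.
R2 ← R2 − 169/738·R3.
R4 ← R4 − 5761/1230·R3.
R5 ← R5 + 473/2460·R3.
R4 ← R4 / (343073/4730).
R1 ← R1 + 146/129·R4.
R2 ← R2 − 4393/1419·R4.
R3 ← R3 + 7682/473·R4.
R5 reduces to 0 = 0, so the extra equation is consistent.
Reading off the reduced rows gives u = 1, v = 2, w = 3, s = -2.

u = 1, v = 2, w = 3, s = -2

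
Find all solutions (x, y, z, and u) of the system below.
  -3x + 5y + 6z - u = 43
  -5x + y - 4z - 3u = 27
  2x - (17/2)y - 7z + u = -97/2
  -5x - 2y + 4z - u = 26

no solution

Row-reduce:
R1 ← R1 / (-3).
R2 ← R2 + 5·R1.
R3 ← R3 − 2·R1.
R4 ← R4 + 5·R1.
R2 ← R2 / (-22/3).
R1 ← R1 + 5/3·R2.
R3 ← R3 + 31/6·R2.
R4 ← R4 + 31/3·R2.
R3 ← R3 / (151/22).
R1 ← R1 − 13/11·R3.
R2 ← R2 − 21/11·R3.
R4 ← R4 − 151/11·R3.
Row 4 reduces to 0 = -6, a contradiction. The system is inconsistent.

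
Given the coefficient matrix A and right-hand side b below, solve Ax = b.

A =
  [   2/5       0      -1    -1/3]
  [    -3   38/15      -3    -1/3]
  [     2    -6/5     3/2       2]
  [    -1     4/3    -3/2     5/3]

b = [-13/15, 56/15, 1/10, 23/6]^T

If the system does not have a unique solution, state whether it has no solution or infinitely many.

Row-reduce:
R1 ← R1 / (2/5).
R2 ← R2 + 3·R1.
R3 ← R3 − 2·R1.
R4 ← R4 + 1·R1.
R2 ← R2 / (38/15).
R3 ← R3 + 6/5·R2.
R4 ← R4 − 4/3·R2.
R3 ← R3 / (29/19).
R1 ← R1 + 5/2·R3.
R2 ← R2 + 315/76·R3.
R4 ← R4 − 29/19·R3.
Rank is 3 with 4 unknowns, leaving x_4 free.

infinitely many solutions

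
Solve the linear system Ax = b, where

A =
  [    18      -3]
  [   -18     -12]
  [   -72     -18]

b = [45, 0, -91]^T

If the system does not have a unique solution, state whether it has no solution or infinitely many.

no solution

Row-reduce:
R1 ← R1 / (18).
R2 ← R2 + 18·R1.
R3 ← R3 + 72·R1.
R2 ← R2 / (-15).
R1 ← R1 + 1/6·R2.
R3 ← R3 + 30·R2.
Row 3 reduces to 0 = -1, a contradiction. The system is inconsistent.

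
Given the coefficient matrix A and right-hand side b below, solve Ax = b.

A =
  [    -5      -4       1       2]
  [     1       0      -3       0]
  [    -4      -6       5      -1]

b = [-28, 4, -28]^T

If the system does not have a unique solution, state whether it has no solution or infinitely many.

Row-reduce:
R1 ← R1 / (-5).
R2 ← R2 − 1·R1.
R3 ← R3 + 4·R1.
R2 ← R2 / (-4/5).
R1 ← R1 − 4/5·R2.
R3 ← R3 + 14/5·R2.
R3 ← R3 / (14).
R1 ← R1 + 3·R3.
R2 ← R2 − 7/2·R3.
Rank is 3 with 4 unknowns, leaving x_4 free.

infinitely many solutions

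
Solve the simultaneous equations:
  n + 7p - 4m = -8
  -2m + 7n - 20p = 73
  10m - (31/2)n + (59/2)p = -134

Row-reduce:
R1 ← R1 / (-4).
R2 ← R2 + 2·R1.
R3 ← R3 − 10·R1.
R2 ← R2 / (13/2).
R1 ← R1 + 1/4·R2.
R3 ← R3 + 13·R2.
Rank is 2 with 3 unknowns, leaving p free.

infinitely many solutions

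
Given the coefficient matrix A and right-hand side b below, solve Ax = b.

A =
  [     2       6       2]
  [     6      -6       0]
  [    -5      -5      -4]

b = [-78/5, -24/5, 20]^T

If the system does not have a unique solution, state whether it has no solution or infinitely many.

x_1 = -14/5, x_2 = -2, x_3 = 1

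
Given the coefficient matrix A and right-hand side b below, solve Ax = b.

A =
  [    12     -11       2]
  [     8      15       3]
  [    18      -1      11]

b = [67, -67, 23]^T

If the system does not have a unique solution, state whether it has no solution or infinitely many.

x_1 = 1, x_2 = -5, x_3 = 0

Row-reduce the augmented matrix:
R1 ← R1 / (12).
R2 ← R2 − 8·R1.
R3 ← R3 − 18·R1.
R2 ← R2 / (67/3).
R1 ← R1 + 11/12·R2.
R3 ← R3 − 31/2·R2.
R3 ← R3 / (917/134).
R1 ← R1 − 63/268·R3.
R2 ← R2 − 5/67·R3.
Reading off the reduced rows gives x_1 = 1, x_2 = -5, x_3 = 0.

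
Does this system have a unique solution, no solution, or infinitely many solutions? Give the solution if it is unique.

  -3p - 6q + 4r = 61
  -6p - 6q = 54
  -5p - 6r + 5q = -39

Row-reduce the augmented matrix:
R1 ← R1 / (-3).
R2 ← R2 + 6·R1.
R3 ← R3 + 5·R1.
R2 ← R2 / (6).
R1 ← R1 − 2·R2.
R3 ← R3 − 15·R2.
R3 ← R3 / (22/3).
R1 ← R1 − 4/3·R3.
R2 ← R2 + 4/3·R3.
Reading off the reduced rows gives p = -3, q = -6, r = 4.

p = -3, q = -6, r = 4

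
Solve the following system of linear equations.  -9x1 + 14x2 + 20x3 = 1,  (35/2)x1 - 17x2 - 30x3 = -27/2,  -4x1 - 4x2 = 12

infinitely many solutions

Row-reduce:
R1 ← R1 / (-9).
R2 ← R2 − 35/2·R1.
R3 ← R3 + 4·R1.
R2 ← R2 / (92/9).
R1 ← R1 + 14/9·R2.
R3 ← R3 + 92/9·R2.
Rank is 2 with 3 unknowns, leaving x3 free.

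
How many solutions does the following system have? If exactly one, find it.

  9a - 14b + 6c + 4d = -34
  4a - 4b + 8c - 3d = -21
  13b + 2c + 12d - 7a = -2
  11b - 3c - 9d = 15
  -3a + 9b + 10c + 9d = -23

a = -2, b = 0, c = -2, d = -1

Row-reduce the augmented matrix:
R1 ← R1 / (9).
R2 ← R2 − 4·R1.
R3 ← R3 + 7·R1.
R5 ← R5 + 3·R1.
R2 ← R2 / (20/9).
R1 ← R1 + 14/9·R2.
R3 ← R3 − 19/9·R2.
R4 ← R4 − 11·R2.
R5 ← R5 − 13/3·R2.
R3 ← R3 / (8/5).
R1 ← R1 − 22/5·R3.
R2 ← R2 − 12/5·R3.
R4 ← R4 + 147/5·R3.
R5 ← R5 − 8/5·R3.
R4 ← R4 / (12023/32).
R1 ← R1 + 911/16·R4.
R2 ← R2 + 253/8·R4.
R3 ← R3 − 393/32·R4.
R5 reduces to 0 = 0, so the extra equation is consistent.
Reading off the reduced rows gives a = -2, b = 0, c = -2, d = -1.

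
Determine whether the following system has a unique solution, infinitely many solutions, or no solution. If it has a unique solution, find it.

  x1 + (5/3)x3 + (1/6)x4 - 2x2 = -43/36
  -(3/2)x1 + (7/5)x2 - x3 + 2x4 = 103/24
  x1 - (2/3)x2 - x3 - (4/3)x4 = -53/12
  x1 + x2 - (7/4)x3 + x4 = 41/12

x1 = 5/4, x2 = 5/2, x3 = 4/3, x4 = 2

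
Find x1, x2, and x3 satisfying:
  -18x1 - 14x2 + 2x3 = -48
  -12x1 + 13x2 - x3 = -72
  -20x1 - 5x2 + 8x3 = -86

x1 = 4, x2 = -2, x3 = -2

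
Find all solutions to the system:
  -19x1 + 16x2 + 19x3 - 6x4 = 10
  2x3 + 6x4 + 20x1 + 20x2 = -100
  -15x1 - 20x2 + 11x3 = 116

Row-reduce:
R1 ← R1 / (-19).
R2 ← R2 − 20·R1.
R3 ← R3 + 15·R1.
R2 ← R2 / (700/19).
R1 ← R1 + 16/19·R2.
R3 ← R3 + 620/19·R2.
R3 ← R3 / (542/35).
R1 ← R1 + 87/175·R3.
R2 ← R2 − 209/350·R3.
Rank is 3 with 4 unknowns, leaving x4 free.

infinitely many solutions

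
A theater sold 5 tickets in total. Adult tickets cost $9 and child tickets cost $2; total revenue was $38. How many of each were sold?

adult tickets: 4, child tickets: 1

Let a = adult tickets, c = child tickets.
  c + a = 5
  9a + 2c = 38
Row-reduce the augmented matrix:
R2 ← R2 − 9·R1.
R2 ← R2 / (-7).
R1 ← R1 − 1·R2.
Reading off the reduced rows gives a = 4, c = 1.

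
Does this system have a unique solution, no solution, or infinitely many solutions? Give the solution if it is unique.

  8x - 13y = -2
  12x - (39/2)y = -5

Row-reduce:
R1 ← R1 / (8).
R2 ← R2 − 12·R1.
Row 2 reduces to 0 = -2, a contradiction. The system is inconsistent.

no solution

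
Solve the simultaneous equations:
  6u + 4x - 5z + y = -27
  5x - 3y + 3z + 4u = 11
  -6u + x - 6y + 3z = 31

Row-reduce:
R1 ← R1 / (4).
R2 ← R2 − 5·R1.
R3 ← R3 − 1·R1.
R2 ← R2 / (-17/4).
R1 ← R1 − 1/4·R2.
R3 ← R3 + 25/4·R2.
R3 ← R3 / (-159/17).
R1 ← R1 + 12/17·R3.
R2 ← R2 + 37/17·R3.
Rank is 3 with 4 unknowns, leaving u free.

infinitely many solutions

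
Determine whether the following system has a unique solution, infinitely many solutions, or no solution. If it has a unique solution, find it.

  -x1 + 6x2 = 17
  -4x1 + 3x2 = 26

From equation 1: x1 = -17 + 6·x2.
Substitute into equation 2 and solve: x2 = 2.
Then x1 = -5.

x1 = -5, x2 = 2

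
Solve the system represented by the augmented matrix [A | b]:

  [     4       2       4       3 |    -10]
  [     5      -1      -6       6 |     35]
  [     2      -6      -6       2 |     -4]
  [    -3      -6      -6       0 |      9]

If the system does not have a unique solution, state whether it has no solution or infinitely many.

x_1 = -5, x_2 = 6, x_3 = -5, x_4 = 6

Row-reduce the augmented matrix:
R1 ← R1 / (4).
R2 ← R2 − 5·R1.
R3 ← R3 − 2·R1.
R4 ← R4 + 3·R1.
R2 ← R2 / (-7/2).
R1 ← R1 − 1/2·R2.
R3 ← R3 + 7·R2.
R4 ← R4 + 9/2·R2.
R3 ← R3 / (14).
R1 ← R1 + 4/7·R3.
R2 ← R2 − 22/7·R3.
R4 ← R4 − 78/7·R3.
R4 ← R4 / (249/98).
R1 ← R1 − 89/98·R4.
R2 ← R2 − 25/98·R4.
R3 ← R3 + 2/7·R4.
Reading off the reduced rows gives x_1 = -5, x_2 = 6, x_3 = -5, x_4 = 6.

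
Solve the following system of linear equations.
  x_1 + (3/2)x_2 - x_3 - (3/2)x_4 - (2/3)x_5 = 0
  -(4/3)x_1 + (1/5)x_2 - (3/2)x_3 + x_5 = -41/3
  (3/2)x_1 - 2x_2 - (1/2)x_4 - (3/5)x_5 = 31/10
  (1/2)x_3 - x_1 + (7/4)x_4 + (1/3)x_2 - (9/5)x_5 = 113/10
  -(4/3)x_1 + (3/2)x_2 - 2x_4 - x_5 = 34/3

x_1 = -1, x_2 = 0, x_3 = 6, x_4 = -2, x_5 = -6

Row-reduce the augmented matrix:
R2 ← R2 + 4/3·R1.
R3 ← R3 − 3/2·R1.
R4 ← R4 + 1·R1.
R5 ← R5 + 4/3·R1.
R2 ← R2 / (11/5).
R1 ← R1 − 3/2·R2.
R3 ← R3 + 17/4·R2.
R4 ← R4 − 11/6·R2.
R5 ← R5 − 7/2·R2.
R3 ← R3 / (-1049/264).
R1 ← R1 − 41/44·R3.
R2 ← R2 + 85/66·R3.
R4 ← R4 − 67/36·R3.
R5 ← R5 − 419/132·R3.
R4 ← R4 / (11665/12588).
R1 ← R1 + 663/1049·R4.
R2 ← R2 + 235/1049·R4.
R3 ← R3 − 558/1049·R4.
R5 ← R5 + 5259/2098·R4.
R5 ← R5 / (-90039/11665).
R1 ← R1 + 5010/2333·R5.
R2 ← R2 + 1628/2333·R5.
R3 ← R3 − 40214/34995·R5.
R4 ← R4 + 28592/11665·R5.
Reading off the reduced rows gives x_1 = -1, x_2 = 0, x_3 = 6, x_4 = -2, x_5 = -6.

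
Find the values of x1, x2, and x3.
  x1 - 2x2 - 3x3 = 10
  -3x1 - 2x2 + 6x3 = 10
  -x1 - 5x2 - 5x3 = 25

Row-reduce the augmented matrix:
R2 ← R2 + 3·R1.
R3 ← R3 + 1·R1.
R2 ← R2 / (-8).
R1 ← R1 + 2·R2.
R3 ← R3 + 7·R2.
R3 ← R3 / (-43/8).
R1 ← R1 + 9/4·R3.
R2 ← R2 − 3/8·R3.
Reading off the reduced rows gives x1 = 0, x2 = -5, x3 = 0.

x1 = 0, x2 = -5, x3 = 0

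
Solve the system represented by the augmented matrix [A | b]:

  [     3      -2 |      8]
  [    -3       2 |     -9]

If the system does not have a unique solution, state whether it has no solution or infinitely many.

no solution

Row-reduce:
R1 ← R1 / (3).
R2 ← R2 + 3·R1.
Row 2 reduces to 0 = -1, a contradiction. The system is inconsistent.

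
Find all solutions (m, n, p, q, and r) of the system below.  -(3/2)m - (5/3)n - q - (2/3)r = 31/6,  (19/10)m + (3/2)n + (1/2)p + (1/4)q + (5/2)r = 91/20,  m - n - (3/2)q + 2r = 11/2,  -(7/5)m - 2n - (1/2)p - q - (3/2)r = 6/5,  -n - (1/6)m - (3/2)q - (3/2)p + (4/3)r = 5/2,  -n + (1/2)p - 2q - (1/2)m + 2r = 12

Row-reduce:
R1 ← R1 / (-3/2).
R2 ← R2 − 19/10·R1.
R3 ← R3 − 1·R1.
R4 ← R4 + 7/5·R1.
R5 ← R5 + 1/6·R1.
R6 ← R6 + 1/2·R1.
R2 ← R2 / (-11/18).
R1 ← R1 − 10/9·R2.
R3 ← R3 + 19/9·R2.
R4 ← R4 + 4/9·R2.
R5 ← R5 + 22/27·R2.
R6 ← R6 + 4/9·R2.
R3 ← R3 / (-19/11).
R1 ← R1 − 10/11·R3.
R2 ← R2 + 9/11·R3.
R4 ← R4 + 19/22·R3.
R5 ← R5 + 13/6·R3.
R6 ← R6 − 3/22·R3.
Swap R4 and R5.
R4 ← R4 / (-327/190).
R1 ← R1 + 9/19·R4.
R2 ← R2 − 39/38·R4.
R3 ← R3 + 74/95·R4.
R6 ← R6 + 78/95·R4.
Swap R5 and R6.
R5 ← R5 / (-929/654).
R1 ← R1 − 5/109·R5.
R2 ← R2 − 1243/654·R5.
R3 ← R3 − 401/981·R5.
R4 ← R4 + 2521/981·R5.
Row 6 reduces to 0 = 3, a contradiction. The system is inconsistent.

no solution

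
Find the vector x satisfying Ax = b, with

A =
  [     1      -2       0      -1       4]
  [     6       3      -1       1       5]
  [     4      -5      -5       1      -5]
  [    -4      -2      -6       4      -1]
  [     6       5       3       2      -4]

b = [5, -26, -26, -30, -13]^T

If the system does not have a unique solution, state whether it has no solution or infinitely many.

Row-reduce the augmented matrix:
R2 ← R2 − 6·R1.
R3 ← R3 − 4·R1.
R4 ← R4 + 4·R1.
R5 ← R5 − 6·R1.
R2 ← R2 / (15).
R1 ← R1 + 2·R2.
R3 ← R3 − 3·R2.
R4 ← R4 + 10·R2.
R5 ← R5 − 17·R2.
R3 ← R3 / (-24/5).
R1 ← R1 + 2/15·R3.
R2 ← R2 + 1/15·R3.
R4 ← R4 + 20/3·R3.
R5 ← R5 − 62/15·R3.
R4 ← R4 / (-1/3).
R1 ← R1 + 1/6·R4.
R2 ← R2 − 5/12·R4.
R3 ← R3 + 3/4·R4.
R5 ← R5 − 19/6·R4.
R5 ← R5 / (1367/6).
R1 ← R1 + 67/6·R5.
R2 ← R2 − 127/4·R5.
R3 ← R3 + 665/12·R5.
R4 ← R4 + 236/3·R5.
Reading off the reduced rows gives x_1 = -2, x_2 = -2, x_3 = 5, x_4 = -3, x_5 = 0.

x_1 = -2, x_2 = -2, x_3 = 5, x_4 = -3, x_5 = 0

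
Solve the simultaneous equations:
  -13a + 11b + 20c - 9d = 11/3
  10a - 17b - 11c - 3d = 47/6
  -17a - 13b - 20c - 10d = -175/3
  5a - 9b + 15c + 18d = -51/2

a = 3, b = 4/3, c = 1/2, d = -2

Row-reduce the augmented matrix:
R1 ← R1 / (-13).
R2 ← R2 − 10·R1.
R3 ← R3 + 17·R1.
R4 ← R4 − 5·R1.
R2 ← R2 / (-111/13).
R1 ← R1 + 11/13·R2.
R3 ← R3 + 356/13·R2.
R4 ← R4 + 62/13·R2.
R3 ← R3 / (-2228/37).
R1 ← R1 + 73/37·R3.
R2 ← R2 + 19/37·R3.
R4 ← R4 − 749/37·R3.
R4 ← R4 / (69903/2228).
R1 ← R1 − 1281/2228·R4.
R2 ← R2 − 1951/2228·R4.
R3 ← R3 + 1243/2228·R4.
Reading off the reduced rows gives a = 3, b = 4/3, c = 1/2, d = -2.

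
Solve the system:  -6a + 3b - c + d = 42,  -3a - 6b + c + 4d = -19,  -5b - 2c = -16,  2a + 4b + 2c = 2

Row-reduce the augmented matrix:
R1 ← R1 / (-6).
R2 ← R2 + 3·R1.
R4 ← R4 − 2·R1.
R2 ← R2 / (-15/2).
R1 ← R1 + 1/2·R2.
R3 ← R3 + 5·R2.
R4 ← R4 − 5·R2.
R3 ← R3 / (-3).
R1 ← R1 − 1/15·R3.
R2 ← R2 + 1/5·R3.
R4 ← R4 − 8/3·R3.
R4 ← R4 / (16/27).
R1 ← R1 + 61/135·R4.
R2 ← R2 + 14/45·R4.
R3 ← R3 − 7/9·R4.
Reading off the reduced rows gives a = -5, b = 4, c = -2, d = -2.

a = -5, b = 4, c = -2, d = -2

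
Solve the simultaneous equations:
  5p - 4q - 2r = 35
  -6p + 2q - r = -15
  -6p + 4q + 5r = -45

Row-reduce the augmented matrix:
R1 ← R1 / (5).
R2 ← R2 + 6·R1.
R3 ← R3 + 6·R1.
R2 ← R2 / (-14/5).
R1 ← R1 + 4/5·R2.
R3 ← R3 + 4/5·R2.
R3 ← R3 / (25/7).
R1 ← R1 − 4/7·R3.
R2 ← R2 − 17/14·R3.
Reading off the reduced rows gives p = 1, q = -6, r = -3.

p = 1, q = -6, r = -3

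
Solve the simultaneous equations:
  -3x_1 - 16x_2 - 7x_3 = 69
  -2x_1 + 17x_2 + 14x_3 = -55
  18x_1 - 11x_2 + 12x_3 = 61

Row-reduce the augmented matrix:
R1 ← R1 / (-3).
R2 ← R2 + 2·R1.
R3 ← R3 − 18·R1.
R2 ← R2 / (83/3).
R1 ← R1 − 16/3·R2.
R3 ← R3 + 107·R2.
R3 ← R3 / (3502/83).
R1 ← R1 + 105/83·R3.
R2 ← R2 − 56/83·R3.
Reading off the reduced rows gives x_1 = -1, x_2 = -5, x_3 = 2.

x_1 = -1, x_2 = -5, x_3 = 2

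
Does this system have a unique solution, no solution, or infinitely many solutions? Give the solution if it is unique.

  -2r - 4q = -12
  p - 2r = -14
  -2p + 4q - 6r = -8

p = -6, q = 1, r = 4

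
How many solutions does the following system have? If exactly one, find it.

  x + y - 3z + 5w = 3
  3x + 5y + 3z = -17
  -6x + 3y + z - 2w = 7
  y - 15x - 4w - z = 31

infinitely many solutions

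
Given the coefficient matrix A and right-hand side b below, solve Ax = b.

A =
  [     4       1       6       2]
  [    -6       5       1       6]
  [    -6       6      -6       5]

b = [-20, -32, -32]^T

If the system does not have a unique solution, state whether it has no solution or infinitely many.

infinitely many solutions

Row-reduce:
R1 ← R1 / (4).
R2 ← R2 + 6·R1.
R3 ← R3 + 6·R1.
R2 ← R2 / (13/2).
R1 ← R1 − 1/4·R2.
R3 ← R3 − 15/2·R2.
R3 ← R3 / (-111/13).
R1 ← R1 − 29/26·R3.
R2 ← R2 − 20/13·R3.
Rank is 3 with 4 unknowns, leaving x_4 free.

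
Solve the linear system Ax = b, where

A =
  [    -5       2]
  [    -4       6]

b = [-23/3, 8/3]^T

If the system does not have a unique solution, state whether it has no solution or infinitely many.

Row-reduce the augmented matrix:
R1 ← R1 / (-5).
R2 ← R2 + 4·R1.
R2 ← R2 / (22/5).
R1 ← R1 + 2/5·R2.
Reading off the reduced rows gives x_1 = 7/3, x_2 = 2.

x_1 = 7/3, x_2 = 2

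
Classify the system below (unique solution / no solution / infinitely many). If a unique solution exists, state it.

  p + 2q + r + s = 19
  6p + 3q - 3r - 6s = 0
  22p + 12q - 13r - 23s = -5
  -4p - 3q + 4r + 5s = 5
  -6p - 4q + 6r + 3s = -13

Row-reduce the augmented matrix:
R2 ← R2 − 6·R1.
R3 ← R3 − 22·R1.
R4 ← R4 + 4·R1.
R5 ← R5 + 6·R1.
R2 ← R2 / (-9).
R1 ← R1 − 2·R2.
R3 ← R3 + 32·R2.
R4 ← R4 − 5·R2.
R5 ← R5 − 8·R2.
R3 ← R3 / (-3).
R1 ← R1 + 1·R3.
R2 ← R2 − 1·R3.
R4 ← R4 − 3·R3.
R5 ← R5 − 4·R3.
Swap R4 and R5.
R4 ← R4 / (-43/9).
R1 ← R1 + 8/9·R4.
R2 ← R2 − 5/9·R4.
R3 ← R3 − 7/9·R4.
R5 reduces to 0 = 0, so the extra equation is consistent.
Reading off the reduced rows gives p = 4, q = 4, r = 2, s = 5.

p = 4, q = 4, r = 2, s = 5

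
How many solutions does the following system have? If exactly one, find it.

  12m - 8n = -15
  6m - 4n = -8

no solution

Row-reduce:
R1 ← R1 / (12).
R2 ← R2 − 6·R1.
Row 2 reduces to 0 = -1/2, a contradiction. The system is inconsistent.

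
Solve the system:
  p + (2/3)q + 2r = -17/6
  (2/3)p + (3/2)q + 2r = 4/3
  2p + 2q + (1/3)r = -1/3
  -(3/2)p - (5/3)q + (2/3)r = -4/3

no solution

Row-reduce:
R2 ← R2 − 2/3·R1.
R3 ← R3 − 2·R1.
R4 ← R4 + 3/2·R1.
R2 ← R2 / (19/18).
R1 ← R1 − 2/3·R2.
R3 ← R3 − 2/3·R2.
R4 ← R4 + 2/3·R2.
R3 ← R3 / (-233/57).
R1 ← R1 − 30/19·R3.
R2 ← R2 − 12/19·R3.
R4 ← R4 − 233/57·R3.
Row 4 reduces to 0 = -1/4, a contradiction. The system is inconsistent.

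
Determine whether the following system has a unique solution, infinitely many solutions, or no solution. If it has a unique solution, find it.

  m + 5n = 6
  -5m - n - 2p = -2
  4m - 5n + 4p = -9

Row-reduce the augmented matrix:
R2 ← R2 + 5·R1.
R3 ← R3 − 4·R1.
R2 ← R2 / (24).
R1 ← R1 − 5·R2.
R3 ← R3 + 25·R2.
R3 ← R3 / (23/12).
R1 ← R1 − 5/12·R3.
R2 ← R2 + 1/12·R3.
Reading off the reduced rows gives m = 1, n = 1, p = -2.

m = 1, n = 1, p = -2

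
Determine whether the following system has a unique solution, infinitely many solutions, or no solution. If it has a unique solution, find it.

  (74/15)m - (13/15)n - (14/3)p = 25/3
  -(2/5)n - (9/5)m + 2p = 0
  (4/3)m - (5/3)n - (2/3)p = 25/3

infinitely many solutions

Row-reduce:
R1 ← R1 / (74/15).
R2 ← R2 + 9/5·R1.
R3 ← R3 − 4/3·R1.
R2 ← R2 / (-53/74).
R1 ← R1 + 13/74·R2.
R3 ← R3 + 53/37·R2.
Rank is 2 with 3 unknowns, leaving p free.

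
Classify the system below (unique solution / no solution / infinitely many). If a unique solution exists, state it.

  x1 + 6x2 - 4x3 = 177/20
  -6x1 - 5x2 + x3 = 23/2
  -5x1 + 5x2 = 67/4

Row-reduce the augmented matrix:
R2 ← R2 + 6·R1.
R3 ← R3 + 5·R1.
R2 ← R2 / (31).
R1 ← R1 − 6·R2.
R3 ← R3 − 35·R2.
R3 ← R3 / (185/31).
R1 ← R1 − 14/31·R3.
R2 ← R2 + 23/31·R3.
Reading off the reduced rows gives x1 = -11/4, x2 = 3/5, x3 = -2.

x1 = -11/4, x2 = 3/5, x3 = -2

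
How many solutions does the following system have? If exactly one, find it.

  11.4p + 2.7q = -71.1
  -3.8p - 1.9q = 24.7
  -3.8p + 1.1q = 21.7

Row-reduce the augmented matrix:
R1 ← R1 / (57/5).
R2 ← R2 + 19/5·R1.
R3 ← R3 + 19/5·R1.
R2 ← R2 / (-1).
R1 ← R1 − 9/38·R2.
R3 ← R3 − 2·R2.
R3 reduces to 0 = 0, so the extra equation is consistent.
Reading off the reduced rows gives p = -6, q = -1.

p = -6, q = -1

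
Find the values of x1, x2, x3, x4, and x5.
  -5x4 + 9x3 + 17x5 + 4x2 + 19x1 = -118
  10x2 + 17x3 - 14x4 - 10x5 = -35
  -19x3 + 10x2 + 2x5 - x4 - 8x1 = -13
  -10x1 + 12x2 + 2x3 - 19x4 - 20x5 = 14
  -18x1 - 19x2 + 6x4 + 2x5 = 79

Row-reduce the augmented matrix:
R1 ← R1 / (19).
R3 ← R3 + 8·R1.
R4 ← R4 + 10·R1.
R5 ← R5 + 18·R1.
R2 ← R2 / (10).
R1 ← R1 − 4/19·R2.
R3 ← R3 − 222/19·R2.
R4 ← R4 − 268/19·R2.
R5 ← R5 + 289/19·R2.
R3 ← R3 / (-3332/95).
R1 ← R1 − 11/95·R3.
R2 ← R2 − 17/10·R3.
R4 ← R4 + 1638/95·R3.
R5 ← R5 − 6533/190·R3.
R4 ← R4 / (-1999/238).
R1 ← R1 − 251/3332·R4.
R2 ← R2 + 297/392·R4.
R3 ← R3 + 1259/3332·R4.
R5 ← R5 + 46911/6664·R4.
R5 ← R5 / (117365/3998).
R1 ← R1 − 2218/1999·R5.
R2 ← R2 − 2635/3998·R5.
R3 ← R3 + 541/1999·R5.
R4 ← R4 − 1712/1999·R5.
Reading off the reduced rows gives x1 = -1, x2 = -3, x3 = -1, x4 = 2, x5 = -4.

x1 = -1, x2 = -3, x3 = -1, x4 = 2, x5 = -4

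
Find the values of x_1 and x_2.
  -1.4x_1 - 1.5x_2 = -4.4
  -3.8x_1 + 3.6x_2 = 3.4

Row-reduce the augmented matrix:
R1 ← R1 / (-7/5).
R2 ← R2 + 19/5·R1.
R2 ← R2 / (537/70).
R1 ← R1 − 15/14·R2.
Reading off the reduced rows gives x_1 = 1, x_2 = 2.

x_1 = 1, x_2 = 2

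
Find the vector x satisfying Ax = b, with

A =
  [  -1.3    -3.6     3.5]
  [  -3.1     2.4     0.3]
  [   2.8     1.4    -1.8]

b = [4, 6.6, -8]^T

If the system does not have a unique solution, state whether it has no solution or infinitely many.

x_1 = -3, x_2 = -1, x_3 = -1

Row-reduce the augmented matrix:
R1 ← R1 / (-13/10).
R2 ← R2 + 31/10·R1.
R3 ← R3 − 14/5·R1.
R2 ← R2 / (714/65).
R1 ← R1 − 36/13·R2.
R3 ← R3 + 413/65·R2.
R3 ← R3 / (553/510).
R1 ← R1 + 79/119·R3.
R2 ← R2 + 523/714·R3.
Reading off the reduced rows gives x_1 = -3, x_2 = -1, x_3 = -1.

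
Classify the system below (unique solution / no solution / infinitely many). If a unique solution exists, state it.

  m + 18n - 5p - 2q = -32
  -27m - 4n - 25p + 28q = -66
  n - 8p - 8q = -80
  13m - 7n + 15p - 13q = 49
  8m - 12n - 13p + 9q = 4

m = 3, n = 0, p = 5, q = 5

Row-reduce the augmented matrix:
R2 ← R2 + 27·R1.
R4 ← R4 − 13·R1.
R5 ← R5 − 8·R1.
R2 ← R2 / (482).
R1 ← R1 − 18·R2.
R3 ← R3 − 1·R2.
R4 ← R4 + 241·R2.
R5 ← R5 + 156·R2.
R3 ← R3 / (-1848/241).
R1 ← R1 − 235/241·R3.
R2 ← R2 + 80/241·R3.
R5 ← R5 + 5973/241·R3.
Swap R4 and R5.
R4 ← R4 / (2367/56).
R1 ← R1 + 3769/1848·R4.
R2 ← R2 − 67/231·R4.
R3 ← R3 − 1915/1848·R4.
R5 reduces to 0 = 0, so the extra equation is consistent.
Reading off the reduced rows gives m = 3, n = 0, p = 5, q = 5.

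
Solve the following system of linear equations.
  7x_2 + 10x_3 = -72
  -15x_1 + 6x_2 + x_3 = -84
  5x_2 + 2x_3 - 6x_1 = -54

Row-reduce the augmented matrix:
Swap R1 and R2.
R1 ← R1 / (-15).
R3 ← R3 + 6·R1.
R2 ← R2 / (7).
R1 ← R1 + 2/5·R2.
R3 ← R3 − 13/5·R2.
R3 ← R3 / (-74/35).
R1 ← R1 − 53/105·R3.
R2 ← R2 − 10/7·R3.
Reading off the reduced rows gives x_1 = 3, x_2 = -6, x_3 = -3.

x_1 = 3, x_2 = -6, x_3 = -3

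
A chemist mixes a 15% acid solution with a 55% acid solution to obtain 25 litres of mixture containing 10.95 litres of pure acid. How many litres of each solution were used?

Let a = litres of solution A, b = litres of solution B.
  a + b = 25
  (3/20)a + (11/20)b = 219/20
From equation 1: a = 25 − b.
Substitute into equation 2 and solve: b = 18.
Then a = 7.

litres of solution A: 7, litres of solution B: 18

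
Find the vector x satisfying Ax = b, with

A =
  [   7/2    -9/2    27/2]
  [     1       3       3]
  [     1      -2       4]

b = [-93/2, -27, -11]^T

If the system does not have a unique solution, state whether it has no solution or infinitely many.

Row-reduce:
R1 ← R1 / (7/2).
R2 ← R2 − 1·R1.
R3 ← R3 − 1·R1.
R2 ← R2 / (30/7).
R1 ← R1 + 9/7·R2.
R3 ← R3 + 5/7·R2.
Rank is 2 with 3 unknowns, leaving x_3 free.

infinitely many solutions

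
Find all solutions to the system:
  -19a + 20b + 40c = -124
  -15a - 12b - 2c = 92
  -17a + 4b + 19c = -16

Row-reduce:
R1 ← R1 / (-19).
R2 ← R2 + 15·R1.
R3 ← R3 + 17·R1.
R2 ← R2 / (-528/19).
R1 ← R1 + 20/19·R2.
R3 ← R3 + 264/19·R2.
Rank is 2 with 3 unknowns, leaving c free.

infinitely many solutions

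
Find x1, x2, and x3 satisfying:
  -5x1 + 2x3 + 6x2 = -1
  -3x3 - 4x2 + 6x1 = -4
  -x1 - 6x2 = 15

Row-reduce the augmented matrix:
R1 ← R1 / (-5).
R2 ← R2 − 6·R1.
R3 ← R3 + 1·R1.
R2 ← R2 / (16/5).
R1 ← R1 + 6/5·R2.
R3 ← R3 + 36/5·R2.
R3 ← R3 / (-7/4).
R1 ← R1 + 5/8·R3.
R2 ← R2 + 3/16·R3.
Reading off the reduced rows gives x1 = -3, x2 = -2, x3 = -2.

x1 = -3, x2 = -2, x3 = -2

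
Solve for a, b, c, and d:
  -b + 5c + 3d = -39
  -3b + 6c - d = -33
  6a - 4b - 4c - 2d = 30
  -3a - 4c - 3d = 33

Row-reduce the augmented matrix:
Swap R1 and R3.
R1 ← R1 / (6).
R4 ← R4 + 3·R1.
R2 ← R2 / (-3).
R1 ← R1 + 2/3·R2.
R3 ← R3 + 1·R2.
R4 ← R4 + 2·R2.
R3 ← R3 / (3).
R1 ← R1 + 2·R3.
R2 ← R2 + 2·R3.
R4 ← R4 + 10·R3.
R4 ← R4 / (70/9).
R1 ← R1 − 19/9·R4.
R2 ← R2 − 23/9·R4.
R3 ← R3 − 10/9·R4.
Reading off the reduced rows gives a = 0, b = 0, c = -6, d = -3.

a = 0, b = 0, c = -6, d = -3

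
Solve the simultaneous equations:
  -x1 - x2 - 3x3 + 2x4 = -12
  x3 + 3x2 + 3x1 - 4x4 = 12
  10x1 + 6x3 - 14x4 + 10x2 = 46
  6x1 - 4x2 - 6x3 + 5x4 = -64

Row-reduce:
R1 ← R1 / (-1).
R2 ← R2 − 3·R1.
R3 ← R3 − 10·R1.
R4 ← R4 − 6·R1.
Swap R2 and R4.
R2 ← R2 / (-10).
R1 ← R1 − 1·R2.
R3 ← R3 / (-24).
R1 ← R1 − 3/5·R3.
R2 ← R2 − 12/5·R3.
R4 ← R4 + 8·R3.
Row 4 reduces to 0 = 2/3, a contradiction. The system is inconsistent.

no solution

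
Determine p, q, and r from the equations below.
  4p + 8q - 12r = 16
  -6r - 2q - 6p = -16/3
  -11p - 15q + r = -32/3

p = 8/3, q = -4/3, r = -4/3

Row-reduce the augmented matrix:
R1 ← R1 / (4).
R2 ← R2 + 6·R1.
R3 ← R3 + 11·R1.
R2 ← R2 / (10).
R1 ← R1 − 2·R2.
R3 ← R3 − 7·R2.
R3 ← R3 / (-76/5).
R1 ← R1 − 9/5·R3.
R2 ← R2 + 12/5·R3.
Reading off the reduced rows gives p = 8/3, q = -4/3, r = -4/3.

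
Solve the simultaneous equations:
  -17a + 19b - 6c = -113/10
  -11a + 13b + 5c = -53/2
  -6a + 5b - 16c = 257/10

Row-reduce the augmented matrix:
R1 ← R1 / (-17).
R2 ← R2 + 11·R1.
R3 ← R3 + 6·R1.
R2 ← R2 / (12/17).
R1 ← R1 + 19/17·R2.
R3 ← R3 + 29/17·R2.
R3 ← R3 / (91/12).
R1 ← R1 − 173/12·R3.
R2 ← R2 − 151/12·R3.
Reading off the reduced rows gives a = 2, b = 1/2, c = -11/5.

a = 2, b = 1/2, c = -11/5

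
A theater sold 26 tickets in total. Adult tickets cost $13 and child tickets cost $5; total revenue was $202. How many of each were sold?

Let a = adult tickets, c = child tickets.
  a + c = 26
  13a + 5c = 202
Row-reduce the augmented matrix:
R2 ← R2 − 13·R1.
R2 ← R2 / (-8).
R1 ← R1 − 1·R2.
Reading off the reduced rows gives a = 9, c = 17.

adult tickets: 9, child tickets: 17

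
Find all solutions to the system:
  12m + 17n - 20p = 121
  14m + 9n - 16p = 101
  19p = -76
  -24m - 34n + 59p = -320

Row-reduce:
R1 ← R1 / (12).
R2 ← R2 − 14·R1.
R4 ← R4 + 24·R1.
R2 ← R2 / (-65/6).
R1 ← R1 − 17/12·R2.
R3 ← R3 / (19).
R1 ← R1 + 46/65·R3.
R2 ← R2 + 44/65·R3.
R4 ← R4 − 19·R3.
Row 4 reduces to 0 = -2, a contradiction. The system is inconsistent.

no solution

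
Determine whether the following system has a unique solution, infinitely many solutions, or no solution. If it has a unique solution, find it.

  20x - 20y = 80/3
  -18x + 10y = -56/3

x = 2/3, y = -2/3

Row-reduce the augmented matrix:
R1 ← R1 / (20).
R2 ← R2 + 18·R1.
R2 ← R2 / (-8).
R1 ← R1 + 1·R2.
Reading off the reduced rows gives x = 2/3, y = -2/3.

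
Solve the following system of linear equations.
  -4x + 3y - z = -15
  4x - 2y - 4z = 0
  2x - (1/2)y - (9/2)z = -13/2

no solution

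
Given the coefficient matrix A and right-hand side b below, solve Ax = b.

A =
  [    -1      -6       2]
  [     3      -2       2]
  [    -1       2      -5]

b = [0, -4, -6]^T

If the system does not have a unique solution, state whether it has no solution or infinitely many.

x_1 = -2, x_2 = 1, x_3 = 2

Row-reduce the augmented matrix:
R1 ← R1 / (-1).
R2 ← R2 − 3·R1.
R3 ← R3 + 1·R1.
R2 ← R2 / (-20).
R1 ← R1 − 6·R2.
R3 ← R3 − 8·R2.
R3 ← R3 / (-19/5).
R1 ← R1 − 2/5·R3.
R2 ← R2 + 2/5·R3.
Reading off the reduced rows gives x_1 = -2, x_2 = 1, x_3 = 2.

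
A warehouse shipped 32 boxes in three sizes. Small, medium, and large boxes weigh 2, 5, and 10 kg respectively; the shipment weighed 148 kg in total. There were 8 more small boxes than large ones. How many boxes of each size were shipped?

Let s = small boxes, m = medium boxes, l = large boxes.
  s + m + l = 32
  2s + 5m + 10l = 148
  s - l = 8
Row-reduce the augmented matrix:
R2 ← R2 − 2·R1.
R3 ← R3 − 1·R1.
R2 ← R2 / (3).
R1 ← R1 − 1·R2.
R3 ← R3 + 1·R2.
R3 ← R3 / (2/3).
R1 ← R1 + 5/3·R3.
R2 ← R2 − 8/3·R3.
Reading off the reduced rows gives s = 14, m = 12, l = 6.

small boxes: 14, medium boxes: 12, large boxes: 6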